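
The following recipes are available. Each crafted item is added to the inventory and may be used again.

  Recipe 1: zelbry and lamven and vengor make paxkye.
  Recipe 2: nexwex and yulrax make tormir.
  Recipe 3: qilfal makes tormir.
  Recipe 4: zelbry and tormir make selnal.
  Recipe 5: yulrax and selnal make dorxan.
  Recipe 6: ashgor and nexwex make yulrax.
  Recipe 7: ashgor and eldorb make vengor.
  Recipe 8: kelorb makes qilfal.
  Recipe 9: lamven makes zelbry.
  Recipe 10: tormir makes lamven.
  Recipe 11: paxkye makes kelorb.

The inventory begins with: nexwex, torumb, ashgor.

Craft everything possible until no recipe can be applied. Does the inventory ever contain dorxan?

Yes

Using Recipe 6, ashgor and nexwex make yulrax.
nexwex and yulrax → tormir (Recipe 2).
tormir → lamven (Recipe 10).
Using Recipe 9, lamven makes zelbry.
zelbry and tormir → selnal (Recipe 4).
yulrax and selnal → dorxan (Recipe 5).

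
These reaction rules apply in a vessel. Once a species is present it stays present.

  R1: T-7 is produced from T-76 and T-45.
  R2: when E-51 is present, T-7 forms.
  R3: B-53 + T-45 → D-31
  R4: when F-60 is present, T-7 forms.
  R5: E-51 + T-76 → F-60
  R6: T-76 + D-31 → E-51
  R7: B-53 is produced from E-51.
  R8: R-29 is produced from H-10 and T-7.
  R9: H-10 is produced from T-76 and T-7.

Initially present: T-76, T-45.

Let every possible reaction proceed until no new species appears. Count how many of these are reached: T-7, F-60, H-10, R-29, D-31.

T-76 and T-45 present → T-7 forms (R1).
T-76 and T-7 present → H-10 forms (R9).
H-10 and T-7 present → R-29 forms (R8).
T-7: reached.
F-60 would need E-51 and T-76 (R5), but E-51 never forms.
H-10: reached.
R-29: reached.
D-31 would need B-53 and T-45 (R3), but B-53 never forms.
Reached: T-7, H-10, and R-29 — 3 of the 5.

3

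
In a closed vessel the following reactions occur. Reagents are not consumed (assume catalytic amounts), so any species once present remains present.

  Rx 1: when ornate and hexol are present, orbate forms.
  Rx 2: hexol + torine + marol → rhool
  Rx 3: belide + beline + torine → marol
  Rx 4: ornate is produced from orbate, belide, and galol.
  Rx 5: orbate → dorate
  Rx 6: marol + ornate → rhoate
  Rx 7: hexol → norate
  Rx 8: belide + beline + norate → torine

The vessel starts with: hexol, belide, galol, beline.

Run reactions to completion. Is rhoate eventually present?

rhoate would need marol and ornate (Rx 6), but ornate never forms.

No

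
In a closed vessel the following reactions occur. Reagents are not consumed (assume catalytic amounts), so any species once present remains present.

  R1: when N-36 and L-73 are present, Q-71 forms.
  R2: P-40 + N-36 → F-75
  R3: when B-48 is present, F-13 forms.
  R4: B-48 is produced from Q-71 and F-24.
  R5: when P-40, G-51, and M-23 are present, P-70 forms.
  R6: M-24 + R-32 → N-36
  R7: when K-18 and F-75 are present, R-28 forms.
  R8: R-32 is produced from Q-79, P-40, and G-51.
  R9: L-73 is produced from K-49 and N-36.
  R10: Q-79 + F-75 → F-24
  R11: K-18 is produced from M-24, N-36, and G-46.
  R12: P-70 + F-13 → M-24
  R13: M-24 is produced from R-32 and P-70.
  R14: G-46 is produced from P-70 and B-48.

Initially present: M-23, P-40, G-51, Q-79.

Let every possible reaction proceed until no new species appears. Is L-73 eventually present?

No

L-73 would need K-49 and N-36 (R9), but K-49 never forms.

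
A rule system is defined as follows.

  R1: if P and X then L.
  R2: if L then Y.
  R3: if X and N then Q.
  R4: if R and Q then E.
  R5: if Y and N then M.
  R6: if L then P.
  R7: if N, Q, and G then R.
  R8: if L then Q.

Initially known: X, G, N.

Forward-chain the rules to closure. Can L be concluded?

L would need P and X (R1), but P is never established.

No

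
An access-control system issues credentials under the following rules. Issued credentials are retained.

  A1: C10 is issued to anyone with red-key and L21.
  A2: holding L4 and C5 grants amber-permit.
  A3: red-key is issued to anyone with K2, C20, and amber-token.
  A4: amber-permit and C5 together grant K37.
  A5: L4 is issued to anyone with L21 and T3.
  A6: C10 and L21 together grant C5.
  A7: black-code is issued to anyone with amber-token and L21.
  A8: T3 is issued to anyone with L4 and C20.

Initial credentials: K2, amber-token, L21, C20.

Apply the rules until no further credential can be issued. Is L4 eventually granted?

L4 would need L21 and T3 (A5), but T3 is never granted.

No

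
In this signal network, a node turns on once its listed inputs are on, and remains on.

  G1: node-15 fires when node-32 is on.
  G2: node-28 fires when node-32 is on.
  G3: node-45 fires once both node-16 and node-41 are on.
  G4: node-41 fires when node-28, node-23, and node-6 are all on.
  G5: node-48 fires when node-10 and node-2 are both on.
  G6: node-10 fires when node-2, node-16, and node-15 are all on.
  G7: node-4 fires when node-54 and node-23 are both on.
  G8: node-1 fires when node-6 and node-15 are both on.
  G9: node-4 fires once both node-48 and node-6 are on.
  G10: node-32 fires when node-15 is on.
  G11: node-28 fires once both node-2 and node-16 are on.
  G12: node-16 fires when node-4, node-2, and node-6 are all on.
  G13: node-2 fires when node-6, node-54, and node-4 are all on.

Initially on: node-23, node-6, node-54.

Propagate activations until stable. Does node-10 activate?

node-10 would need node-2, node-16, and node-15 (G6), but node-15 never turns on.

No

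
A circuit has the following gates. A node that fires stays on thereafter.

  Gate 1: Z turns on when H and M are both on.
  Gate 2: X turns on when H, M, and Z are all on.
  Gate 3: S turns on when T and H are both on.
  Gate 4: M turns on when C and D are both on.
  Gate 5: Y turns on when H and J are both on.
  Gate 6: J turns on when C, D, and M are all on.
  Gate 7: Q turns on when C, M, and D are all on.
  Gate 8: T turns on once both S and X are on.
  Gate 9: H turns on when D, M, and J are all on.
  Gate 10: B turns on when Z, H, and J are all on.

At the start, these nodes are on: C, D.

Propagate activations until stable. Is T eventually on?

No

T would need S and X (Gate 8), but S never turns on.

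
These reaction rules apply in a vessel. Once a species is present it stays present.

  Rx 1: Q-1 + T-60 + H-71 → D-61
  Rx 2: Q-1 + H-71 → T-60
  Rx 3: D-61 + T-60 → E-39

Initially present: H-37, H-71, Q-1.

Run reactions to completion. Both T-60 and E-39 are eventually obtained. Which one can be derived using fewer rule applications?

T-60: Q-1 and H-71 present → T-60 forms (Rx 2). [1 rule application]
E-39: Q-1 and H-71 present → T-60 forms (Rx 2). Q-1, T-60, and H-71 present → D-61 forms (Rx 1). D-61 and T-60 present → E-39 forms (Rx 3). [3 rule applications]
T-60 needs fewer.

T-60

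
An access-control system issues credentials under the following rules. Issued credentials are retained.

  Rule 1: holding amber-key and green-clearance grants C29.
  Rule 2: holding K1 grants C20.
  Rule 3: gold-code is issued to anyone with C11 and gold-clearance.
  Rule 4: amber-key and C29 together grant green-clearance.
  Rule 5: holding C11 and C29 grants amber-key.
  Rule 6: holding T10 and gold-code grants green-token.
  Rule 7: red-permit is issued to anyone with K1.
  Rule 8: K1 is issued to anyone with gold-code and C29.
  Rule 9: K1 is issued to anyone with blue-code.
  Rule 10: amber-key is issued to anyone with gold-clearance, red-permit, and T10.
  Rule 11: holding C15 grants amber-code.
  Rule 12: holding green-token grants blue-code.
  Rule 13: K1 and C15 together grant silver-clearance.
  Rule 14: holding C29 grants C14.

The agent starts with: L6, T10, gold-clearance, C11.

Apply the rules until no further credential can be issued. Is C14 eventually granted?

No

C14 would need C29 (Rule 14), but C29 is never granted.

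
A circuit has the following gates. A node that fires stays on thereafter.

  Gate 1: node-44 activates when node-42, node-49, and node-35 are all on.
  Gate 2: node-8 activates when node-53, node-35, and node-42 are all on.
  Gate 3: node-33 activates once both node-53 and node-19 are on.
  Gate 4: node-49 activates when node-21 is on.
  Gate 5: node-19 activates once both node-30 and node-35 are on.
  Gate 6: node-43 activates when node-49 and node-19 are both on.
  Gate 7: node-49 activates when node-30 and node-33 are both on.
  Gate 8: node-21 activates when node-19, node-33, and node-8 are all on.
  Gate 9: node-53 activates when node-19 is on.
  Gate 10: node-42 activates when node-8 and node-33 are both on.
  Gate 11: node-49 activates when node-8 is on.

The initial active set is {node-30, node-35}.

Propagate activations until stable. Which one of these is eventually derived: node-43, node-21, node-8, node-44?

Gate 5: node-30 and node-35 on → node-19 on.
Gate 9: node-19 on → node-53 on.
Gate 3: node-53 and node-19 on → node-33 on.
Gate 7: node-30 and node-33 on → node-49 on.
Gate 6: node-49 and node-19 on → node-43 on.
node-21 would need node-19, node-33, and node-8 (Gate 8), but node-8 never turns on. node-44 would need node-42, node-49, and node-35 (Gate 1), but node-42 never turns on. node-8 would need node-53, node-35, and node-42 (Gate 2), but node-42 never turns on.

node-43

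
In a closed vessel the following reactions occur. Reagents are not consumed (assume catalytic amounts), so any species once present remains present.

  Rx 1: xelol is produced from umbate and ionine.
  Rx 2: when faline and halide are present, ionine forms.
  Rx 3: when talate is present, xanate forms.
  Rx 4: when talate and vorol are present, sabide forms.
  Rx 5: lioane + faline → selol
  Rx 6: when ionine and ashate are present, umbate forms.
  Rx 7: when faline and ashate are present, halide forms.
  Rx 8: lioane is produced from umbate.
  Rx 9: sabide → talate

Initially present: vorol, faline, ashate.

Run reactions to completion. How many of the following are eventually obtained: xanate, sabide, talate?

xanate would need talate (Rx 3), but talate never forms.
sabide would need talate and vorol (Rx 4), but talate never forms.
talate would need sabide (Rx 9), but sabide never forms.
None of the 3 are reached.

0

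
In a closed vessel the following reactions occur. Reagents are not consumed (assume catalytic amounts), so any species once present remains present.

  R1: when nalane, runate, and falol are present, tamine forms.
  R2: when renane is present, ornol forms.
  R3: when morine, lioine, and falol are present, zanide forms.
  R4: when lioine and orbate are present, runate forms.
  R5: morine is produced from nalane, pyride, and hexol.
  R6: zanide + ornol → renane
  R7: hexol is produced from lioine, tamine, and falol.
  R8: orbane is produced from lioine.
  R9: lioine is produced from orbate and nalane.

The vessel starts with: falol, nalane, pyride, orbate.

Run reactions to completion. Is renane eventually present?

No

renane would need zanide and ornol (R6), but ornol never forms.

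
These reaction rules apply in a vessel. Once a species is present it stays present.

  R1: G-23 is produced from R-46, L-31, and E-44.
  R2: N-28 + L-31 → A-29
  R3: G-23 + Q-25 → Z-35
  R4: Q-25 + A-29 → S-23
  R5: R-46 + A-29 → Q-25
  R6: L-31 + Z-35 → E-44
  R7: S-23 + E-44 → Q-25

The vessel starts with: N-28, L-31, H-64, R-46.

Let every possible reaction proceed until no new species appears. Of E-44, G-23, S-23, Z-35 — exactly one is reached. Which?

S-23

N-28 and L-31 present → A-29 forms (R2).
R-46 and A-29 present → Q-25 forms (R5).
Q-25 and A-29 present → S-23 forms (R4).
Z-35 would need G-23 and Q-25 (R3), but G-23 never forms. E-44 would need L-31 and Z-35 (R6), but Z-35 never forms. G-23 would need R-46, L-31, and E-44 (R1), but E-44 never forms.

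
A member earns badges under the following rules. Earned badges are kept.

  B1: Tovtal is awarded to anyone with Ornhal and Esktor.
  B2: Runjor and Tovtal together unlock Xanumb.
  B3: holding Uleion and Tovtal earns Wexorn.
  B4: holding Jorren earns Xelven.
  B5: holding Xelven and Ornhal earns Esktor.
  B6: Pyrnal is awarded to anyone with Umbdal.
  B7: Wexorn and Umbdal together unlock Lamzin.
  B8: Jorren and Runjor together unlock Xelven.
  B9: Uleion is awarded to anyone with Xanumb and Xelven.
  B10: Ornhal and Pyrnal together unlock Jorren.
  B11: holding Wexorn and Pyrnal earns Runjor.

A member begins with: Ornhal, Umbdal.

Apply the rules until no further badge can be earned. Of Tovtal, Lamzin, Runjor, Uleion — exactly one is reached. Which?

With Umbdal, Pyrnal is earned (B6).
With Ornhal and Pyrnal, Jorren is earned (B10).
With Jorren, Xelven is earned (B4).
With Xelven and Ornhal, Esktor is earned (B5).
With Ornhal and Esktor, Tovtal is earned (B1).
Runjor would need Wexorn and Pyrnal (B11), but Wexorn is never earned. Uleion would need Xanumb and Xelven (B9), but Xanumb is never earned. Lamzin would need Wexorn and Umbdal (B7), but Wexorn is never earned.

Tovtal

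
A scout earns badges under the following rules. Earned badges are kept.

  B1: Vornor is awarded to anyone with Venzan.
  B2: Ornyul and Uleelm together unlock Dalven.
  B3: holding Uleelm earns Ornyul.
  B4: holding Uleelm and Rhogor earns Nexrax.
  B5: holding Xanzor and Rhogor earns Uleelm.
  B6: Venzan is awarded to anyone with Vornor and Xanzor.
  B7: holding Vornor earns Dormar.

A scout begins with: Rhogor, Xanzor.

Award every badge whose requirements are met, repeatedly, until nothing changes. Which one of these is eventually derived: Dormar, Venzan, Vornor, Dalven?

Dalven

With Xanzor and Rhogor, Uleelm is earned (B5).
With Uleelm, Ornyul is earned (B3).
With Ornyul and Uleelm, Dalven is earned (B2).
Venzan would need Vornor and Xanzor (B6), but Vornor is never earned. Vornor would need Venzan (B1), but Venzan is never earned. Dormar would need Vornor (B7), but Vornor is never earned.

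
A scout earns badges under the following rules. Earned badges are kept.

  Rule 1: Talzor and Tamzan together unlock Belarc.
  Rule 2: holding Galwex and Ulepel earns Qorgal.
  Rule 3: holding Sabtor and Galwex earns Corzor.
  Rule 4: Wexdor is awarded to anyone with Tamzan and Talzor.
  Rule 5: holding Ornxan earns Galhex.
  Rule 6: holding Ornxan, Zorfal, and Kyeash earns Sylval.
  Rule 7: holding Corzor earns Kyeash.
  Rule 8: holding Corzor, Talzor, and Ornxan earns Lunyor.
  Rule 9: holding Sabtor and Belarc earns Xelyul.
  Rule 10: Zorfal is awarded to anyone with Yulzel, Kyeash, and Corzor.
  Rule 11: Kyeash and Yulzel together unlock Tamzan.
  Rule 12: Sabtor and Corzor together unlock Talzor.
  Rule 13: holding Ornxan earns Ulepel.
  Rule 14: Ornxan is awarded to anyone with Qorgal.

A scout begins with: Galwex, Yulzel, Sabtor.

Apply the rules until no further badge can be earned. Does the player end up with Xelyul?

With Sabtor and Galwex, Corzor is earned (Rule 3).
With Corzor, Kyeash is earned (Rule 7).
With Sabtor and Corzor, Talzor is earned (Rule 12).
With Kyeash and Yulzel, Tamzan is earned (Rule 11).
With Talzor and Tamzan, Belarc is earned (Rule 1).
With Sabtor and Belarc, Xelyul is earned (Rule 9).

Yes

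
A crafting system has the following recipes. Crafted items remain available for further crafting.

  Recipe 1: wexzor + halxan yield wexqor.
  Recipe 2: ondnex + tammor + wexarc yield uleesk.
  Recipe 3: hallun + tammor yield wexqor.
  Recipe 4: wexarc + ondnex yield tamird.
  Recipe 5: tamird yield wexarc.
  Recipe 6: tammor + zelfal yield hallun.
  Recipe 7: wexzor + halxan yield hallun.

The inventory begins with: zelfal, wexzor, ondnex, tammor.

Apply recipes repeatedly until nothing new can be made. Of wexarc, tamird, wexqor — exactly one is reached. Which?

Using Recipe 6, tammor and zelfal make hallun.
Using Recipe 3, hallun and tammor make wexqor.
tamird would need wexarc and ondnex (Recipe 4), but wexarc is never obtained. wexarc would need tamird (Recipe 5), but tamird is never obtained.

wexqor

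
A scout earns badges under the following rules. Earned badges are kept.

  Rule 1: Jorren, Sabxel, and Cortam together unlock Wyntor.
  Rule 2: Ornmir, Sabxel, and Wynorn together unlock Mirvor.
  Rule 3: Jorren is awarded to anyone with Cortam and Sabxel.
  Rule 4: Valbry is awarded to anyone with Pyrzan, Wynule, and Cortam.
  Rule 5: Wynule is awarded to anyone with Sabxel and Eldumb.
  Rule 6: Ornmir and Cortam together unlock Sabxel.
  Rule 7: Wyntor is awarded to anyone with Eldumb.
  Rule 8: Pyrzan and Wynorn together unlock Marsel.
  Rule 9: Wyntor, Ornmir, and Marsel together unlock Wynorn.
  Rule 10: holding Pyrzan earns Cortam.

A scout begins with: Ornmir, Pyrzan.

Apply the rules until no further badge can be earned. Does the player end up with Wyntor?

With Pyrzan, Cortam is earned (Rule 10).
With Ornmir and Cortam, Sabxel is earned (Rule 6).
With Cortam and Sabxel, Jorren is earned (Rule 3).
With Jorren, Sabxel, and Cortam, Wyntor is earned (Rule 1).

Yes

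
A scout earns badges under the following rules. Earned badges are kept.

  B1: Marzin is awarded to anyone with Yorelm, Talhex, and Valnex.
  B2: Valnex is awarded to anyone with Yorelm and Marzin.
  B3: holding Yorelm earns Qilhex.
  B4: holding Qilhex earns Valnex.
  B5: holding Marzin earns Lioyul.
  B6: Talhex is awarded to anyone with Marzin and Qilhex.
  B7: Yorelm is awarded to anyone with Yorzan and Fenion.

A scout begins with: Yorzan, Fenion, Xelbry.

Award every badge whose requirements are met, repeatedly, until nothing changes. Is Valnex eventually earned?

Yes

With Yorzan and Fenion, Yorelm is earned (B7).
With Yorelm, Qilhex is earned (B3).
With Qilhex, Valnex is earned (B4).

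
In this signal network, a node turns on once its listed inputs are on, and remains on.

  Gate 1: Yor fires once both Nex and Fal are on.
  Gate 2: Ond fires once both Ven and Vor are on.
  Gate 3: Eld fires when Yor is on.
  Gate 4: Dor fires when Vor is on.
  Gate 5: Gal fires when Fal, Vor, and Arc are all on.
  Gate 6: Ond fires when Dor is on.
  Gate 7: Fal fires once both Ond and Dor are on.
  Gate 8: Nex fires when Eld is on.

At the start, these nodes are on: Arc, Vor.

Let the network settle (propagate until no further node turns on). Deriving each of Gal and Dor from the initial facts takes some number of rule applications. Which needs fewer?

Dor: Gate 4: Vor on → Dor on. [1 rule application]
Gal: Gate 4: Vor on → Dor on. Dor is on, so Ond fires (Gate 6). Ond and Dor are on, so Fal fires (Gate 7). Fal, Vor, and Arc are on, so Gal fires (Gate 5). [4 rule applications]
Dor needs fewer.

Dor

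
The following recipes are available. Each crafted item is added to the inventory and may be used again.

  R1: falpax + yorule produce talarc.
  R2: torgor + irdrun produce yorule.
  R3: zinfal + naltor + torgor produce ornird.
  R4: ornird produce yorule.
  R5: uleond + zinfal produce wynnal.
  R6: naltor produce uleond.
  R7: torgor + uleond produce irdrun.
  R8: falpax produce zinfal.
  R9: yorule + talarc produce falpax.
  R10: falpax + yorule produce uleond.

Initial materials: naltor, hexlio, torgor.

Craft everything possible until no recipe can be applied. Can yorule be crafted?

Yes

Using R6, naltor makes uleond.
Using R7, torgor and uleond make irdrun.
torgor + irdrun → yorule (R2).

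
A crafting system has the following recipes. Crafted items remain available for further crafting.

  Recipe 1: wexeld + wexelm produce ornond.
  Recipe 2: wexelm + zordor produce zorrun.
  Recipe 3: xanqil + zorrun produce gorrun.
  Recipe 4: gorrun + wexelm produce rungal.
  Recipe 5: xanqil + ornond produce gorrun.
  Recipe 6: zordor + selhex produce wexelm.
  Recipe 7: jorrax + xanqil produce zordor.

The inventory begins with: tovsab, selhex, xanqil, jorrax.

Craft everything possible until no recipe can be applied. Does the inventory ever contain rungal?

Yes

Using Recipe 7, jorrax and xanqil make zordor.
zordor + selhex → wexelm (Recipe 6).
wexelm + zordor → zorrun (Recipe 2).
Using Recipe 3, xanqil and zorrun make gorrun.
gorrun + wexelm → rungal (Recipe 4).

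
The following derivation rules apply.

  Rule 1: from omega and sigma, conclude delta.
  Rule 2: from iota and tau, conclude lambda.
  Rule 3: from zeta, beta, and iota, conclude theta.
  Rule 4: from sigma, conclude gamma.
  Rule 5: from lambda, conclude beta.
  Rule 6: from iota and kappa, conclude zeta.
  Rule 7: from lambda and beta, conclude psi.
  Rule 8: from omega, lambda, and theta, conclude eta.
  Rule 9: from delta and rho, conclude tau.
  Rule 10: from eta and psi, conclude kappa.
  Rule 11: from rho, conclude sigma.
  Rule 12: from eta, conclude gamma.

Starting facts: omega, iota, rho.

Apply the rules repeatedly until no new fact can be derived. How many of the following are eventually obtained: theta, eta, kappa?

theta would need zeta, beta, and iota (Rule 3), but zeta is never established.
eta would need omega, lambda, and theta (Rule 8), but theta is never established.
kappa would need eta and psi (Rule 10), but eta is never established.
None of the 3 are reached.

0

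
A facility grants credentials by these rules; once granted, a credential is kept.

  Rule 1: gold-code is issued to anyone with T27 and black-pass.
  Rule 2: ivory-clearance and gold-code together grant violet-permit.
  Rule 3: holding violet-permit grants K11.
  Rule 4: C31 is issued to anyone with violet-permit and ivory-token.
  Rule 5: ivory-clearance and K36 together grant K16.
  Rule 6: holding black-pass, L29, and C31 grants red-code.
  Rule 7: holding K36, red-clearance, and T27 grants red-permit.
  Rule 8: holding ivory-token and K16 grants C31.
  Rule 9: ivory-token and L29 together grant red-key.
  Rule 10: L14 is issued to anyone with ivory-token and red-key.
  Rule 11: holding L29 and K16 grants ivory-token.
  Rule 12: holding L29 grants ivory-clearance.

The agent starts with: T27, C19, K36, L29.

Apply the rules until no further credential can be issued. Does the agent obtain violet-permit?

violet-permit would need ivory-clearance and gold-code (Rule 2), but gold-code is never granted.

No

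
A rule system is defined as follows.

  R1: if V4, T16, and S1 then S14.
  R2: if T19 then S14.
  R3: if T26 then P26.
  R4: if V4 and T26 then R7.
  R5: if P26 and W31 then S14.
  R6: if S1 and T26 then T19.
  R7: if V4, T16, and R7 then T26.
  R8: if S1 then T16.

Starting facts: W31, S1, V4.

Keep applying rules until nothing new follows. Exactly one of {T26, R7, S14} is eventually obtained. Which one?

S14

S1 holds, so T16 follows (R8).
From V4, T16, and S1, R1 gives S14.
R7 would need V4 and T26 (R4), but T26 is never established. T26 would need V4, T16, and R7 (R7), but R7 is never established.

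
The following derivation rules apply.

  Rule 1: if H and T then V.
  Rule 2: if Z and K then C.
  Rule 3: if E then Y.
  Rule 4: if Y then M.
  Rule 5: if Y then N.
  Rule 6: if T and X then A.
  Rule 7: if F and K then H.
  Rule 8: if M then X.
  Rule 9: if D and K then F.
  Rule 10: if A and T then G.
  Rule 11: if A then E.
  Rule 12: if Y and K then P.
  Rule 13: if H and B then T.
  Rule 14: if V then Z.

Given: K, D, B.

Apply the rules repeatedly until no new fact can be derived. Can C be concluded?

D and K hold, so F follows (Rule 9).
From F and K, Rule 7 gives H.
H and B hold, so T follows (Rule 13).
H and T hold, so V follows (Rule 1).
V holds, so Z follows (Rule 14).
Z and K hold, so C follows (Rule 2).

Yes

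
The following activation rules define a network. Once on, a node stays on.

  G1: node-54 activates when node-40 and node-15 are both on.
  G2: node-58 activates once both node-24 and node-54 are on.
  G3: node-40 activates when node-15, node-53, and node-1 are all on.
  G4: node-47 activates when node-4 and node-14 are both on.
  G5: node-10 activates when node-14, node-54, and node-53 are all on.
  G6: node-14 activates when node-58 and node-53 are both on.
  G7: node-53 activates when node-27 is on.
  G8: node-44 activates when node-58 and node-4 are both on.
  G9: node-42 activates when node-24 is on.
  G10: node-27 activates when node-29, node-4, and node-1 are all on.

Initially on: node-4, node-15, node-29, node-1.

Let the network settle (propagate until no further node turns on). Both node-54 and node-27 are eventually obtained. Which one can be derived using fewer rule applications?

node-27

node-27: G10: node-29, node-4, and node-1 on → node-27 on. [1 rule application]
node-54: G10: node-29, node-4, and node-1 on → node-27 on. node-27 is on, so node-53 activates (G7). G3: node-15, node-53, and node-1 on → node-40 on. G1: node-40 and node-15 on → node-54 on. [4 rule applications]
node-27 needs fewer.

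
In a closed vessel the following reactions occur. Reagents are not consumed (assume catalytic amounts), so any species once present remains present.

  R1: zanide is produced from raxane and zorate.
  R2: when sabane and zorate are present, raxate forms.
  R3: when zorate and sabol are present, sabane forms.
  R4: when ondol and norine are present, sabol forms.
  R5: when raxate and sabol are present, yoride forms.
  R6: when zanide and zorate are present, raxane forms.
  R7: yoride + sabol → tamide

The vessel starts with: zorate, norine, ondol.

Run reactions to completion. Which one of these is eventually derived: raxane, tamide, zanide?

tamide

ondol and norine present → sabol forms (R4).
zorate and sabol present → sabane forms (R3).
sabane and zorate present → raxate forms (R2).
raxate and sabol present → yoride forms (R5).
yoride and sabol present → tamide forms (R7).
raxane would need zanide and zorate (R6), but zanide never forms. zanide would need raxane and zorate (R1), but raxane never forms.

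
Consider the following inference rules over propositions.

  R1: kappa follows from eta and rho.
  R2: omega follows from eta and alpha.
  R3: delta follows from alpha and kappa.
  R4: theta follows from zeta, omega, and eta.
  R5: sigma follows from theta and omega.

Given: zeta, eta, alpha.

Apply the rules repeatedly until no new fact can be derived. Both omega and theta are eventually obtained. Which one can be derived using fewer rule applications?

omega

omega: eta and alpha hold, so omega follows (R2). [1 rule application]
theta: From eta and alpha, R2 gives omega. zeta, omega, and eta hold, so theta follows (R4). [2 rule applications]
omega needs fewer.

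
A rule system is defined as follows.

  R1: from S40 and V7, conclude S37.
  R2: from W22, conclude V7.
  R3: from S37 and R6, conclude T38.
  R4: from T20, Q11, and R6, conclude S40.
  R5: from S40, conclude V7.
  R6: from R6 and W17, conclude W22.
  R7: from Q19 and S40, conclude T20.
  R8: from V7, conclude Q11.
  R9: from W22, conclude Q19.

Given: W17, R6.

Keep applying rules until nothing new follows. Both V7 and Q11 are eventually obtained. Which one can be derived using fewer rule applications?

V7

V7: R6 and W17 hold, so W22 follows (R6). From W22, R2 gives V7. [2 rule applications]
Q11: From R6 and W17, R6 gives W22. W22 holds, so V7 follows (R2). V7 holds, so Q11 follows (R8). [3 rule applications]
V7 needs fewer.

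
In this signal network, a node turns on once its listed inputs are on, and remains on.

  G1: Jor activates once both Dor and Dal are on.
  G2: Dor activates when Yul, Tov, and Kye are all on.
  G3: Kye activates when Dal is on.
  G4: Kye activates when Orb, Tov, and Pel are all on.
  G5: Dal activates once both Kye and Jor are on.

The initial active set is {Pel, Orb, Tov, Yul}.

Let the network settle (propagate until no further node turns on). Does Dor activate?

Yes

Orb, Tov, and Pel are on, so Kye activates (G4).
G2: Yul, Tov, and Kye on → Dor on.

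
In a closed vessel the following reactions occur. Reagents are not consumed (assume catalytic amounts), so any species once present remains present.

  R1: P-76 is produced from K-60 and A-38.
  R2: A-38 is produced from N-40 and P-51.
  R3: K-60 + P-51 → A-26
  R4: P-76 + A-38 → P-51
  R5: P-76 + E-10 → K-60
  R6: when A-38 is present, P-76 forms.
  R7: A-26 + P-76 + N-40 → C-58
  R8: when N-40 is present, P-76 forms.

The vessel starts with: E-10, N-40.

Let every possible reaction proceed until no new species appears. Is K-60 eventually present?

N-40 present → P-76 forms (R8).
P-76 and E-10 present → K-60 forms (R5).

Yes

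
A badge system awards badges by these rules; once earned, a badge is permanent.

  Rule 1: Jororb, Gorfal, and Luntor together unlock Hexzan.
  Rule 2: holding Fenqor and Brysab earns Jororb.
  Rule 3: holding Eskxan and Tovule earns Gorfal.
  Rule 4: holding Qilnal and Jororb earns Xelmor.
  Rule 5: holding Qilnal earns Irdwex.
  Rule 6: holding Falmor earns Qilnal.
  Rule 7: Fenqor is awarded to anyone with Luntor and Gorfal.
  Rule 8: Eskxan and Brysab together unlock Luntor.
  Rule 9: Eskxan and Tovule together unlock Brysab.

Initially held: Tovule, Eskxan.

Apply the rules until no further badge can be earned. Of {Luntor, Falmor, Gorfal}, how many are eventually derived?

With Eskxan and Tovule, Gorfal is earned (Rule 3).
With Eskxan and Tovule, Brysab is earned (Rule 9).
With Eskxan and Brysab, Luntor is earned (Rule 8).
Luntor: reached.
No rule produces Falmor, and it is not given.
Gorfal: reached.
Reached: Luntor and Gorfal — 2 of the 3.

2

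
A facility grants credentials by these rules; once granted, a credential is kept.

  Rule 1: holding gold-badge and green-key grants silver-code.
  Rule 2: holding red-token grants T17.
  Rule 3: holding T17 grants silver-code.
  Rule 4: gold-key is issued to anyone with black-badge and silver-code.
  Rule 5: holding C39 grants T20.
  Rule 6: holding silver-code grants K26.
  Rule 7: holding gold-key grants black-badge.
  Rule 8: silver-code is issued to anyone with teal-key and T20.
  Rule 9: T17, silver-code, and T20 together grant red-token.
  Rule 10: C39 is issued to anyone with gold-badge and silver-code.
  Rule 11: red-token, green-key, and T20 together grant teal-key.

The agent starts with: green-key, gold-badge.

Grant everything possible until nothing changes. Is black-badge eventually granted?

No

black-badge would need gold-key (Rule 7), but gold-key is never granted.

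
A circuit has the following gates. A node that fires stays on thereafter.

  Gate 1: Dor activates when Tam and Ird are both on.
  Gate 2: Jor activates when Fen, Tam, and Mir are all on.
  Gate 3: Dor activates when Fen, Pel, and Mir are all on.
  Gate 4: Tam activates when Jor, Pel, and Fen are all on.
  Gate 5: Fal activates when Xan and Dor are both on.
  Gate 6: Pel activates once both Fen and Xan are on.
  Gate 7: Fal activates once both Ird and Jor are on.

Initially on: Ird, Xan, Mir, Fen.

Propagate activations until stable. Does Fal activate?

Fen and Xan are on, so Pel activates (Gate 6).
Fen, Pel, and Mir are on, so Dor activates (Gate 3).
Xan and Dor are on, so Fal activates (Gate 5).

Yes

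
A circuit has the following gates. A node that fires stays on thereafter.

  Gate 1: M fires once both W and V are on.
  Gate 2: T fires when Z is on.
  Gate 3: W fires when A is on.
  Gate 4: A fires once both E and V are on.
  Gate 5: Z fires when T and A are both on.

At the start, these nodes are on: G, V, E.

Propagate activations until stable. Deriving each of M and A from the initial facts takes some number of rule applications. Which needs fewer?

A: Gate 4: E and V on → A on. [1 rule application]
M: Gate 4: E and V on → A on. A is on, so W fires (Gate 3). Gate 1: W and V on → M on. [3 rule applications]
A needs fewer.

A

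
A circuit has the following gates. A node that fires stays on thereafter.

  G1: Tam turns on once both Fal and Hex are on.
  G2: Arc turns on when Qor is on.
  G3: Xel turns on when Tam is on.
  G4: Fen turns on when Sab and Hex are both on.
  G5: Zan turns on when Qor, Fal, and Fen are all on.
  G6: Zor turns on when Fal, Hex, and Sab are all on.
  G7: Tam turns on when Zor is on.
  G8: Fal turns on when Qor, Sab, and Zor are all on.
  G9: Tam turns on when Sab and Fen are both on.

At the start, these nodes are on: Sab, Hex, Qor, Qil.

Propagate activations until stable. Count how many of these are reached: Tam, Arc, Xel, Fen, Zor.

4

Qor is on, so Arc turns on (G2).
Sab and Hex are on, so Fen turns on (G4).
G9: Sab and Fen on → Tam on.
Tam is on, so Xel turns on (G3).
Tam: reached.
Arc: reached.
Xel: reached.
Fen: reached.
Zor would need Fal, Hex, and Sab (G6), but Fal never turns on.
Reached: Tam, Arc, Xel, and Fen — 4 of the 5.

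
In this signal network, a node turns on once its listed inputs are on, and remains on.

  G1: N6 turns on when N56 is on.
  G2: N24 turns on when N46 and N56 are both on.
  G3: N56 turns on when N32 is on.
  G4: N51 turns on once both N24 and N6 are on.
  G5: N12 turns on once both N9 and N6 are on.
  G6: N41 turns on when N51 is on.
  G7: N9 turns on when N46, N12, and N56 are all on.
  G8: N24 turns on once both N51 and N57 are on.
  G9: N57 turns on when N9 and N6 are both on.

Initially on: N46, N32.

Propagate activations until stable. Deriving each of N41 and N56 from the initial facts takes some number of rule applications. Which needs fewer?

N56

N56: G3: N32 on → N56 on. [1 rule application]
N41: G3: N32 on → N56 on. G2: N46 and N56 on → N24 on. G1: N56 on → N6 on. N24 and N6 are on, so N51 turns on (G4). G6: N51 on → N41 on. [5 rule applications]
N56 needs fewer.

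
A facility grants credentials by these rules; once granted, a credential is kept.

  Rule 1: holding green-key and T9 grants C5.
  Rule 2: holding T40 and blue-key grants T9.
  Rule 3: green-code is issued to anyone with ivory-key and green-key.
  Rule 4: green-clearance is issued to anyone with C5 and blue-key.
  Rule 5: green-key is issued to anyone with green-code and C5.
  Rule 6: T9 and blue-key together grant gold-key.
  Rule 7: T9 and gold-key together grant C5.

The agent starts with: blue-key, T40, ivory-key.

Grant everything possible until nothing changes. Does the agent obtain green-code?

No

green-code would need ivory-key and green-key (Rule 3), but green-key is never granted.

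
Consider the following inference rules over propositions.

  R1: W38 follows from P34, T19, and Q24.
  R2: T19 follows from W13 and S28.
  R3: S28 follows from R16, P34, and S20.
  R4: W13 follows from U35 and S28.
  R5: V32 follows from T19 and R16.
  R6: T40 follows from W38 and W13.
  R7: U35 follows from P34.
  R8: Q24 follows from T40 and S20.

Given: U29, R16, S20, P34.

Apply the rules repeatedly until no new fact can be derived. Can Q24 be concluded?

No

Q24 would need T40 and S20 (R8), but T40 is never established.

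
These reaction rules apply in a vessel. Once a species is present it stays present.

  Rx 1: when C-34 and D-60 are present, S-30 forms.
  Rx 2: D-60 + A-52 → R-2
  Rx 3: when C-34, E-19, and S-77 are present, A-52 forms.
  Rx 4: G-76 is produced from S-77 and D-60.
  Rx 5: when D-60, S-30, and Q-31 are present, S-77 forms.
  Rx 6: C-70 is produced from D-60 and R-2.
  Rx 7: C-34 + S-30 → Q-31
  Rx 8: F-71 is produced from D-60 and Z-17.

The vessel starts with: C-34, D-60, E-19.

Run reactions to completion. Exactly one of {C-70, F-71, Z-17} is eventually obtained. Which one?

C-70

C-34 and D-60 present → S-30 forms (Rx 1).
C-34 and S-30 present → Q-31 forms (Rx 7).
D-60, S-30, and Q-31 present → S-77 forms (Rx 5).
C-34, E-19, and S-77 present → A-52 forms (Rx 3).
D-60 and A-52 present → R-2 forms (Rx 2).
D-60 and R-2 present → C-70 forms (Rx 6).
No rule produces Z-17, and it is not given. F-71 would need D-60 and Z-17 (Rx 8), but Z-17 never forms.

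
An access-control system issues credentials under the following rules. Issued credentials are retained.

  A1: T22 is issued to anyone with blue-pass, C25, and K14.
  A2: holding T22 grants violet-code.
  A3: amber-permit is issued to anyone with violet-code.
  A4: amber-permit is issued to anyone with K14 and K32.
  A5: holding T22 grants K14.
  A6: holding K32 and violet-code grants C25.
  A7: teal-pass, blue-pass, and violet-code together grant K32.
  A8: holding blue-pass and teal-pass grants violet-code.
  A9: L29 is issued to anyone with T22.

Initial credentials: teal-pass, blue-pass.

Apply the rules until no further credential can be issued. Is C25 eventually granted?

Yes

Holding blue-pass and teal-pass grants violet-code (A8).
Holding teal-pass, blue-pass, and violet-code grants K32 (A7).
Holding K32 and violet-code grants C25 (A6).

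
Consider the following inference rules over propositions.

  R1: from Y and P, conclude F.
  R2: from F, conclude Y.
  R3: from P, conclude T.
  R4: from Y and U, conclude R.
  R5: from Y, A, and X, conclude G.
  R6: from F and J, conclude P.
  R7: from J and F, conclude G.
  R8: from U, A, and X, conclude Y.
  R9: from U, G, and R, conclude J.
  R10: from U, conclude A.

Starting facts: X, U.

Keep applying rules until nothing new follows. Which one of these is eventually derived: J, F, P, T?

From U, R10 gives A.
U, A, and X hold, so Y follows (R8).
Y and U hold, so R follows (R4).
From Y, A, and X, R5 gives G.
U, G, and R hold, so J follows (R9).
F would need Y and P (R1), but P is never established. T would need P (R3), but P is never established. P would need F and J (R6), but F is never established.

J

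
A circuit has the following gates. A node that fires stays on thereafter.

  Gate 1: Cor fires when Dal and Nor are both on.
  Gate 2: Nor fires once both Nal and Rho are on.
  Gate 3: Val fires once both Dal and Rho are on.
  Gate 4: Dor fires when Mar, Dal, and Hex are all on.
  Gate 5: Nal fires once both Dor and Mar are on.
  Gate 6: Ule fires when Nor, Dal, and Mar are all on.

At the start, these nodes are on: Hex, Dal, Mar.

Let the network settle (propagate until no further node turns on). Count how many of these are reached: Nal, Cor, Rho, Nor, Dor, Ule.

2

Mar, Dal, and Hex are on, so Dor fires (Gate 4).
Gate 5: Dor and Mar on → Nal on.
Nal: reached.
Cor would need Dal and Nor (Gate 1), but Nor never turns on.
No rule produces Rho, and it is not given.
Nor would need Nal and Rho (Gate 2), but Rho never turns on.
Dor: reached.
Ule would need Nor, Dal, and Mar (Gate 6), but Nor never turns on.
Reached: Nal and Dor — 2 of the 6.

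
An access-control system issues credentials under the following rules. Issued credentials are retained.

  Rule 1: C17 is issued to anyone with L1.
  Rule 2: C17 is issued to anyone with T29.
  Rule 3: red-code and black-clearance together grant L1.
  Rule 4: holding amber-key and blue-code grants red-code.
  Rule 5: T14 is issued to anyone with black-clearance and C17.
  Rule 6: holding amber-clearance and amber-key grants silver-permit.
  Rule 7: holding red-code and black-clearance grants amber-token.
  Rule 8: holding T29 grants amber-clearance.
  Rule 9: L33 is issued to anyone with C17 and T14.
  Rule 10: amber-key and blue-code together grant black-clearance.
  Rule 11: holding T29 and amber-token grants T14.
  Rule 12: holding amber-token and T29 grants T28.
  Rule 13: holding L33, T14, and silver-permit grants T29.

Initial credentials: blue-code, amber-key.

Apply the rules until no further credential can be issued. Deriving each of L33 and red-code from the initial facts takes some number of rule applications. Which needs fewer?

red-code

red-code: Holding amber-key and blue-code grants red-code (Rule 4). [1 rule application]
L33: Holding amber-key and blue-code grants black-clearance (Rule 10). Holding amber-key and blue-code grants red-code (Rule 4). Holding red-code and black-clearance grants L1 (Rule 3). Holding L1 grants C17 (Rule 1). Holding black-clearance and C17 grants T14 (Rule 5). Holding C17 and T14 grants L33 (Rule 9). [6 rule applications]
red-code needs fewer.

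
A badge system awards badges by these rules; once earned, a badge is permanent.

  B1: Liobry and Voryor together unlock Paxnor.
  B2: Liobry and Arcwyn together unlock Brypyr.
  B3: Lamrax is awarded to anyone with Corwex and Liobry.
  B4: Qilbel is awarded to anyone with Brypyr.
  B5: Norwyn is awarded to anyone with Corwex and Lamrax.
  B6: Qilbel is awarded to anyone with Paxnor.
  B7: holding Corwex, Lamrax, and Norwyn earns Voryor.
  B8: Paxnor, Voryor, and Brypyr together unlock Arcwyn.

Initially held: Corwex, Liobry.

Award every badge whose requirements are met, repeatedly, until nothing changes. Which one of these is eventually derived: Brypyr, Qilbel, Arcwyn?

With Corwex and Liobry, Lamrax is earned (B3).
With Corwex and Lamrax, Norwyn is earned (B5).
With Corwex, Lamrax, and Norwyn, Voryor is earned (B7).
With Liobry and Voryor, Paxnor is earned (B1).
With Paxnor, Qilbel is earned (B6).
Arcwyn would need Paxnor, Voryor, and Brypyr (B8), but Brypyr is never earned. Brypyr would need Liobry and Arcwyn (B2), but Arcwyn is never earned.

Qilbel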